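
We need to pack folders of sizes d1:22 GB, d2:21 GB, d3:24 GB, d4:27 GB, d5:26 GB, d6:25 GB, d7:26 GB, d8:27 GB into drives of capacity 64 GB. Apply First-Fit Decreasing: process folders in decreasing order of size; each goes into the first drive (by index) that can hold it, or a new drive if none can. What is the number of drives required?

Sorted descending: 27, 27, 26, 26, 25, 24, 22, 21.
Put 27 GB in drive 1; 37 GB remain.
Put 27 GB in drive 1; 10 GB remain.
Put 26 GB in drive 2; 38 GB remain.
Put 26 GB in drive 2; 12 GB remain.
Put 25 GB in drive 3; 39 GB remain.
Put 24 GB in drive 3; 15 GB remain.
Put 22 GB in drive 4; 42 GB remain.
Put 21 GB in drive 4; 21 GB remain.

4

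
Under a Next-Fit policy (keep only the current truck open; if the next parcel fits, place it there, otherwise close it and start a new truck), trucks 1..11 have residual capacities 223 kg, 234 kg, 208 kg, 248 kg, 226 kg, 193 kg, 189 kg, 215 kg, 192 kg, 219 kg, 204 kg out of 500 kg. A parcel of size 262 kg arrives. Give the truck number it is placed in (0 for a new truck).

0

Next-Fit only looks at truck 11, which has 204 kg free.
262 kg does not fit, so a new truck is opened.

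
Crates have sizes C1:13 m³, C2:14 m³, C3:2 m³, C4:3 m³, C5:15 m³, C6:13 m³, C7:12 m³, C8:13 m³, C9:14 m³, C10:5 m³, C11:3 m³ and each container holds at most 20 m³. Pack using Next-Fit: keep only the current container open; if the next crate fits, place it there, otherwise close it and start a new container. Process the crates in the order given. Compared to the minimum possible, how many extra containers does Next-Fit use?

1

Next-Fit: [13] [14,2,3] [15] [13] [12] [13] [14,5] [3] → 8 containers.
7 crates exceed 10 m³ (half the capacity), and no two of those can share a container, so at least 7 containers are needed.
An optimal packing achieves that bound: [15,5] [14,3,3] [14,2] [13] [13] [13] [12] → 7 containers.
Excess: 8 − 7 = 1.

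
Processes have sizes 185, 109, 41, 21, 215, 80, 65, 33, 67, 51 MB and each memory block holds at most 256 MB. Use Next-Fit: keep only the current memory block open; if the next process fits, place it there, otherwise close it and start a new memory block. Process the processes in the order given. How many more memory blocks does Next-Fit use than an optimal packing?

1

Next-Fit: [185] [109,41,21] [215] [80,65,33,67] [51] → 5 memory blocks.
Total size 867 MB; any packing needs at least ⌈867/256⌉ = 4 memory blocks.
An optimal packing achieves that bound: [215,41] [185,67] [109,80,65] [51,33,21] → 4 memory blocks.
Excess: 5 − 4 = 1.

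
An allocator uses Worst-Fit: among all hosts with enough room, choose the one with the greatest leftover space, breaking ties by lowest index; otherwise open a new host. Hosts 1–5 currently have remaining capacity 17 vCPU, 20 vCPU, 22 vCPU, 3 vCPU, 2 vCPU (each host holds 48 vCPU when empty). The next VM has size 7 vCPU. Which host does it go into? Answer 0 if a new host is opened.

Hosts with room: host 1 (17 vCPU), host 2 (20 vCPU), host 3 (22 vCPU).
Most room is host 3 with 22 vCPU free.

3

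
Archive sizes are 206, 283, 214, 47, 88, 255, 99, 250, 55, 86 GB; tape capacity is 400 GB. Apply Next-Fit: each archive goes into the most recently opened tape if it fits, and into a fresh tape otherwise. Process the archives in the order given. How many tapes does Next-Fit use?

Put 206 GB in tape 1; 194 GB remain.
Put 283 GB in tape 2; 117 GB remain.
Put 214 GB in tape 3; 186 GB remain.
Put 47 GB in tape 3; 139 GB remain.
Put 88 GB in tape 3; 51 GB remain.
Put 255 GB in tape 4; 145 GB remain.
Put 99 GB in tape 4; 46 GB remain.
Put 250 GB in tape 5; 150 GB remain.
Put 55 GB in tape 5; 95 GB remain.
Put 86 GB in tape 5; 9 GB remain.

5 tapes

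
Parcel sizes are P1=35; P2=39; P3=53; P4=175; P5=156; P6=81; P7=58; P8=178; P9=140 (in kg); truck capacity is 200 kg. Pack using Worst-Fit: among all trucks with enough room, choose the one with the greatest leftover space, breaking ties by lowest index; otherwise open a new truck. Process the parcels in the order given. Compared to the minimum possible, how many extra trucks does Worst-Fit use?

Worst-Fit: [35,39,53] [175] [156] [81,58] [178] [140] → 6 trucks.
Total size 915 kg; any packing needs at least ⌈915/200⌉ = 5 trucks.
An optimal packing achieves that bound: [178] [175] [156,39] [140,58] [81,53,35] → 5 trucks.
Excess: 6 − 5 = 1.

1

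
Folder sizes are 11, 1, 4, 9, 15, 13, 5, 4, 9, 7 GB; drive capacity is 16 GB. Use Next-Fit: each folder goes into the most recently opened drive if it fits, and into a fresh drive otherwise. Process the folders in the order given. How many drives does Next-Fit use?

drive 1: place 11 GB, 5 GB left
drive 1: place 1 GB, 4 GB left
drive 1: place 4 GB, 0 GB left
drive 2: place 9 GB, 7 GB left
drive 3: place 15 GB, 1 GB left
drive 4: place 13 GB, 3 GB left
drive 5: place 5 GB, 11 GB left
drive 5: place 4 GB, 7 GB left
drive 6: place 9 GB, 7 GB left
drive 6: place 7 GB, 0 GB left
Final drives: [11,1,4] [9] [15] [13] [5,4] [9,7].

6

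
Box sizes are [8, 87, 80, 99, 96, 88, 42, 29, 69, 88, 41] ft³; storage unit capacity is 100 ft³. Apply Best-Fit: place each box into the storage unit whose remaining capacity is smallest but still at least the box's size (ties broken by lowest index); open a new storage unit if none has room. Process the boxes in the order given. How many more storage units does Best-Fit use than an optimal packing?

1

Best-Fit: [8,87] [80] [99] [96] [88] [42,29] [69] [88] [41] → 9 storage units.
Total size 727 ft³; any packing needs at least ⌈727/100⌉ = 8 storage units.
An optimal packing achieves that bound: [99] [96] [88,8] [88] [87] [80] [69,29] [42,41] → 8 storage units.
Excess: 9 − 8 = 1.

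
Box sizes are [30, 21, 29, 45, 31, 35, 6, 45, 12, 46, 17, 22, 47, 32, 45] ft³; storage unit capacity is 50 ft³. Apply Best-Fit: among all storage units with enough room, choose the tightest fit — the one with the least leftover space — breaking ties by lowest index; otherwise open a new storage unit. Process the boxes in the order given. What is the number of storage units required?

storage unit 1: place 30 ft³, 20 ft³ left
storage unit 2: place 21 ft³, 29 ft³ left
storage unit 2: place 29 ft³, 0 ft³ left
storage unit 3: place 45 ft³, 5 ft³ left
storage unit 4: place 31 ft³, 19 ft³ left
storage unit 5: place 35 ft³, 15 ft³ left
storage unit 5: place 6 ft³, 9 ft³ left
storage unit 6: place 45 ft³, 5 ft³ left
storage unit 4: place 12 ft³, 7 ft³ left
storage unit 7: place 46 ft³, 4 ft³ left
storage unit 1: place 17 ft³, 3 ft³ left
storage unit 8: place 22 ft³, 28 ft³ left
storage unit 9: place 47 ft³, 3 ft³ left
storage unit 10: place 32 ft³, 18 ft³ left
storage unit 11: place 45 ft³, 5 ft³ left
Final storage units: [30,17] [21,29] [45] [31,12] [35,6] [45] [46] [22] [47] [32] [45].

11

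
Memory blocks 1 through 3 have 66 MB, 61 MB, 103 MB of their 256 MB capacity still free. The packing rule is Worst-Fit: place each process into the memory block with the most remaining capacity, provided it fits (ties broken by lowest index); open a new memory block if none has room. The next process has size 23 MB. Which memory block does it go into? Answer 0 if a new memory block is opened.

Memory blocks with room: memory block 1 (66 MB), memory block 2 (61 MB), memory block 3 (103 MB).
Most room is memory block 3 with 103 MB free.

3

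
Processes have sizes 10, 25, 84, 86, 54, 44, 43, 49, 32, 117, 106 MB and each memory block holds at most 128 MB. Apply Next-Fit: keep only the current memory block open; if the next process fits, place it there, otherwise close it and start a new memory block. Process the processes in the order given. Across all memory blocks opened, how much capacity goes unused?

Put 10 MB in memory block 1; 118 MB remain.
Put 25 MB in memory block 1; 93 MB remain.
Put 84 MB in memory block 1; 9 MB remain.
Put 86 MB in memory block 2; 42 MB remain.
Put 54 MB in memory block 3; 74 MB remain.
Put 44 MB in memory block 3; 30 MB remain.
Put 43 MB in memory block 4; 85 MB remain.
Put 49 MB in memory block 4; 36 MB remain.
Put 32 MB in memory block 4; 4 MB remain.
Put 117 MB in memory block 5; 11 MB remain.
Put 106 MB in memory block 6; 22 MB remain.
6 memory blocks × 128 MB = 768 MB; used 650 MB; unused 118 MB.

118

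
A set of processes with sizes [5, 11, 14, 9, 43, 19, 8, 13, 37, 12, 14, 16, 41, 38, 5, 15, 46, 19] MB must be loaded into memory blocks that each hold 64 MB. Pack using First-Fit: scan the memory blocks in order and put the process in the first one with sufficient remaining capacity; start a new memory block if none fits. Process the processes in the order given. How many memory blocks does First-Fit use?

7 memory blocks

5 MB → memory block 1 (remaining 59 MB)
11 MB → memory block 1 (remaining 48 MB)
14 MB → memory block 1 (remaining 34 MB)
9 MB → memory block 1 (remaining 25 MB)
43 MB → memory block 2 (remaining 21 MB)
19 MB → memory block 1 (remaining 6 MB)
8 MB → memory block 2 (remaining 13 MB)
13 MB → memory block 2 (remaining 0 MB)
37 MB → memory block 3 (remaining 27 MB)
12 MB → memory block 3 (remaining 15 MB)
14 MB → memory block 3 (remaining 1 MB)
16 MB → memory block 4 (remaining 48 MB)
41 MB → memory block 4 (remaining 7 MB)
38 MB → memory block 5 (remaining 26 MB)
5 MB → memory block 1 (remaining 1 MB)
15 MB → memory block 5 (remaining 11 MB)
46 MB → memory block 6 (remaining 18 MB)
19 MB → memory block 7 (remaining 45 MB)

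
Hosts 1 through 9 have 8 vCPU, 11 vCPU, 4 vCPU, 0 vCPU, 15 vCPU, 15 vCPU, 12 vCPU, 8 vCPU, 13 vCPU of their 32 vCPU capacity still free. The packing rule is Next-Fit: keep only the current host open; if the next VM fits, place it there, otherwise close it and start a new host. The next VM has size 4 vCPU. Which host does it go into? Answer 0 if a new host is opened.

Next-Fit only looks at host 9, which has 13 vCPU free.
4 vCPU fits there.

9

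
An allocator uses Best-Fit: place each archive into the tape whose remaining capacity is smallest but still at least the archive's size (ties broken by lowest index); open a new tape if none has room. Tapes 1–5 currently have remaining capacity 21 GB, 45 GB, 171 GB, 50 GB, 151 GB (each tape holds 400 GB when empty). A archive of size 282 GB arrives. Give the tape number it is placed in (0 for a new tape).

0

No tape has ≥ 282 GB free, so a new tape is opened.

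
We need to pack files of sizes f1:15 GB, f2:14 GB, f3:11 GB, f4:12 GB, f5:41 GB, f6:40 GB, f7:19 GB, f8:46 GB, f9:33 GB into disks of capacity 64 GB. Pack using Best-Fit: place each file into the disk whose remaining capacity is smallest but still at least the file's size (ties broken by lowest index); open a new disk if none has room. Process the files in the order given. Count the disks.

5

f1 (15 GB) → disk 1 (remaining 49 GB)
f2 (14 GB) → disk 1 (remaining 35 GB)
f3 (11 GB) → disk 1 (remaining 24 GB)
f4 (12 GB) → disk 1 (remaining 12 GB)
f5 (41 GB) → disk 2 (remaining 23 GB)
f6 (40 GB) → disk 3 (remaining 24 GB)
f7 (19 GB) → disk 2 (remaining 4 GB)
f8 (46 GB) → disk 4 (remaining 18 GB)
f9 (33 GB) → disk 5 (remaining 31 GB)
Final disks: [15,14,11,12] [41,19] [40] [46] [33].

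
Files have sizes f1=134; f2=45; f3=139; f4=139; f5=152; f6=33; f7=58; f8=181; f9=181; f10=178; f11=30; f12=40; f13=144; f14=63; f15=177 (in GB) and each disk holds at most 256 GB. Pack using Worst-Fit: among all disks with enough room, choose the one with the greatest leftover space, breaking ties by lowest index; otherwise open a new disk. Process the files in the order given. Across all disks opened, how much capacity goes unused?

f1 (134 GB) → disk 1 (remaining 122 GB)
f2 (45 GB) → disk 1 (remaining 77 GB)
f3 (139 GB) → disk 2 (remaining 117 GB)
f4 (139 GB) → disk 3 (remaining 117 GB)
f5 (152 GB) → disk 4 (remaining 104 GB)
f6 (33 GB) → disk 2 (remaining 84 GB)
f7 (58 GB) → disk 3 (remaining 59 GB)
f8 (181 GB) → disk 5 (remaining 75 GB)
f9 (181 GB) → disk 6 (remaining 75 GB)
f10 (178 GB) → disk 7 (remaining 78 GB)
f11 (30 GB) → disk 4 (remaining 74 GB)
f12 (40 GB) → disk 2 (remaining 44 GB)
f13 (144 GB) → disk 8 (remaining 112 GB)
f14 (63 GB) → disk 8 (remaining 49 GB)
f15 (177 GB) → disk 9 (remaining 79 GB)
9 disks × 256 GB = 2304 GB; used 1694 GB; unused 610 GB.

610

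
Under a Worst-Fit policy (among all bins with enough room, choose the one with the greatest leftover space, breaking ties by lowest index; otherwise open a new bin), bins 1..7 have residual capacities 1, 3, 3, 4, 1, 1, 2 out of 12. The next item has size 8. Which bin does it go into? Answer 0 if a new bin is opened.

No bin has ≥ 8 free, so a new bin is opened.

0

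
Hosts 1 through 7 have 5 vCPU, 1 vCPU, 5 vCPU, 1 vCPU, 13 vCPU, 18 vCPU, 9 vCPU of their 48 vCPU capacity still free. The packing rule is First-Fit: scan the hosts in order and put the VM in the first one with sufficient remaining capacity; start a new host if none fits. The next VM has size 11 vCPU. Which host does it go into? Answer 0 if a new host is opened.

Hosts with room: host 5 (13 vCPU), host 6 (18 vCPU).
The first with room is host 5.

5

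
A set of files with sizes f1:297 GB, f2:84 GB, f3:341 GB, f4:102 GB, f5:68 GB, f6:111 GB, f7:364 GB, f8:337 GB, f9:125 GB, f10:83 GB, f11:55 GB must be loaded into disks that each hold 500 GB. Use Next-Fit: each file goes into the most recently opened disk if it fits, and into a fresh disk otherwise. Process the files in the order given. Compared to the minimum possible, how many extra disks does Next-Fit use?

Next-Fit: [297,84] [341,102] [68,111] [364] [337,125] [83,55] → 6 disks.
Total size 1967 GB; any packing needs at least ⌈1967/500⌉ = 4 disks.
An optimal packing achieves that bound: [364,125] [341,102,55] [337,84,68] [297,111,83] → 4 disks.
Excess: 6 − 4 = 2.

2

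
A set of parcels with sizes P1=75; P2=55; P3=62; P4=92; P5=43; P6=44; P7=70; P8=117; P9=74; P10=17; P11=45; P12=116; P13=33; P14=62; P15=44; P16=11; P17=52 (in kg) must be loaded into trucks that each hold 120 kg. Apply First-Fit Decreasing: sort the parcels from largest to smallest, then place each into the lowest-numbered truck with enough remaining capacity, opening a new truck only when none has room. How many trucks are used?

Sorted descending: 117, 116, 92, 75, 74, 70, 62, 62, 55, 52, 45, 44, 44, 43, 33, 17, 11.
truck 1: place 117 kg, 3 kg left
truck 2: place 116 kg, 4 kg left
truck 3: place 92 kg, 28 kg left
truck 4: place 75 kg, 45 kg left
truck 5: place 74 kg, 46 kg left
truck 6: place 70 kg, 50 kg left
truck 7: place 62 kg, 58 kg left
truck 8: place 62 kg, 58 kg left
truck 7: place 55 kg, 3 kg left
truck 8: place 52 kg, 6 kg left
truck 4: place 45 kg, 0 kg left
truck 5: place 44 kg, 2 kg left
truck 6: place 44 kg, 6 kg left
truck 9: place 43 kg, 77 kg left
truck 9: place 33 kg, 44 kg left
truck 3: place 17 kg, 11 kg left
truck 3: place 11 kg, 0 kg left

9 trucks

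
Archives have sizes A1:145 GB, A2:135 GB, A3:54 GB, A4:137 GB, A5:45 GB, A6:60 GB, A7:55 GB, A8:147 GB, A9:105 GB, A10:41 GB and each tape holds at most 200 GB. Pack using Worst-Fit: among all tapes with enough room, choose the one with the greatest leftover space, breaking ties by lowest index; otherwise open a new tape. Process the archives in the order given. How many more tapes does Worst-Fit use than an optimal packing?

Worst-Fit: [145] [135,54] [137,45] [60,55] [147] [105,41] → 6 tapes.
Total size 924 GB; any packing needs at least ⌈924/200⌉ = 5 tapes.
An optimal packing achieves that bound: [147,45] [145,55] [137,60] [135,54] [105,41] → 5 tapes.
Excess: 6 − 5 = 1.

1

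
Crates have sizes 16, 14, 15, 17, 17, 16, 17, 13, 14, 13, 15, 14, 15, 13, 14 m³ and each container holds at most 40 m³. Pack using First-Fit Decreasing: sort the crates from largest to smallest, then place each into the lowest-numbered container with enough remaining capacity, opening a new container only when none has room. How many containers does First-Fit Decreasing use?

7

Sorted descending: 17, 17, 17, 16, 16, 15, 15, 15, 14, 14, 14, 14, 13, 13, 13.
17 m³ → container 1 (remaining 23 m³)
17 m³ → container 1 (remaining 6 m³)
17 m³ → container 2 (remaining 23 m³)
16 m³ → container 2 (remaining 7 m³)
16 m³ → container 3 (remaining 24 m³)
15 m³ → container 3 (remaining 9 m³)
15 m³ → container 4 (remaining 25 m³)
15 m³ → container 4 (remaining 10 m³)
14 m³ → container 5 (remaining 26 m³)
14 m³ → container 5 (remaining 12 m³)
14 m³ → container 6 (remaining 26 m³)
14 m³ → container 6 (remaining 12 m³)
13 m³ → container 7 (remaining 27 m³)
13 m³ → container 7 (remaining 14 m³)
13 m³ → container 7 (remaining 1 m³)
Final containers: [17,17] [17,16] [16,15] [15,15] [14,14] [14,14] [13,13,13].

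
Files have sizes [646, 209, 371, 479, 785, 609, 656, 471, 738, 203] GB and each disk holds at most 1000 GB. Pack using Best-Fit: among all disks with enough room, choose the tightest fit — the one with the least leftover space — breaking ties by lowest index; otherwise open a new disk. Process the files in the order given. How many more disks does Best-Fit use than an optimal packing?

Best-Fit: [646,209] [371,479] [785,203] [609] [656] [471] [738] → 7 disks.
Total size 5167 GB; any packing needs at least ⌈5167/1000⌉ = 6 disks.
An optimal packing achieves that bound: [785,209] [738,203] [656] [646] [609,371] [479,471] → 6 disks.
Excess: 7 − 6 = 1.

1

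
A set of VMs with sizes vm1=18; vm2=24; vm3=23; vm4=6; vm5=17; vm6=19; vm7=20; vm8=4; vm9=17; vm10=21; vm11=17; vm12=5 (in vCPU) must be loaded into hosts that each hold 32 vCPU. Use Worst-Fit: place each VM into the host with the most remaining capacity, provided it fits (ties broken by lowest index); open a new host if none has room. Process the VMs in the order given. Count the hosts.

vm1 (18 vCPU) → host 1 (remaining 14 vCPU)
vm2 (24 vCPU) → host 2 (remaining 8 vCPU)
vm3 (23 vCPU) → host 3 (remaining 9 vCPU)
vm4 (6 vCPU) → host 1 (remaining 8 vCPU)
vm5 (17 vCPU) → host 4 (remaining 15 vCPU)
vm6 (19 vCPU) → host 5 (remaining 13 vCPU)
vm7 (20 vCPU) → host 6 (remaining 12 vCPU)
vm8 (4 vCPU) → host 4 (remaining 11 vCPU)
vm9 (17 vCPU) → host 7 (remaining 15 vCPU)
vm10 (21 vCPU) → host 8 (remaining 11 vCPU)
vm11 (17 vCPU) → host 9 (remaining 15 vCPU)
vm12 (5 vCPU) → host 7 (remaining 10 vCPU)

9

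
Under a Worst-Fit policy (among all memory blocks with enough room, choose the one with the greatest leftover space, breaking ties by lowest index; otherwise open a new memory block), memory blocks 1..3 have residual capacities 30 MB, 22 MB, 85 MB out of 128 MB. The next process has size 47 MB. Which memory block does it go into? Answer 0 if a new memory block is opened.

Memory blocks with room: memory block 3 (85 MB).
Most room is memory block 3 with 85 MB free.

3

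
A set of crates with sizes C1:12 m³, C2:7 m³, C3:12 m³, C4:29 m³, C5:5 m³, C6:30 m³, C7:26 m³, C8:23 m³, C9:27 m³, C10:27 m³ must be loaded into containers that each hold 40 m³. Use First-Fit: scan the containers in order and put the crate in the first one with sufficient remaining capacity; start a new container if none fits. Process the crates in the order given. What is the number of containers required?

C1 (12 m³) → container 1 (remaining 28 m³)
C2 (7 m³) → container 1 (remaining 21 m³)
C3 (12 m³) → container 1 (remaining 9 m³)
C4 (29 m³) → container 2 (remaining 11 m³)
C5 (5 m³) → container 1 (remaining 4 m³)
C6 (30 m³) → container 3 (remaining 10 m³)
C7 (26 m³) → container 4 (remaining 14 m³)
C8 (23 m³) → container 5 (remaining 17 m³)
C9 (27 m³) → container 6 (remaining 13 m³)
C10 (27 m³) → container 7 (remaining 13 m³)
Final containers: [12,7,12,5] [29] [30] [26] [23] [27] [27].

7 containers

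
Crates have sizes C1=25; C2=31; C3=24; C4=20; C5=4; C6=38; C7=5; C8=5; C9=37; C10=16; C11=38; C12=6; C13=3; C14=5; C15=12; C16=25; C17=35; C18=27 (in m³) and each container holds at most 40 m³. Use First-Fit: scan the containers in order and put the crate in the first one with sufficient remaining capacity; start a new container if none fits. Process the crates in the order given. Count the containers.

C1 (25 m³) → container 1 (remaining 15 m³)
C2 (31 m³) → container 2 (remaining 9 m³)
C3 (24 m³) → container 3 (remaining 16 m³)
C4 (20 m³) → container 4 (remaining 20 m³)
C5 (4 m³) → container 1 (remaining 11 m³)
C6 (38 m³) → container 5 (remaining 2 m³)
C7 (5 m³) → container 1 (remaining 6 m³)
C8 (5 m³) → container 1 (remaining 1 m³)
C9 (37 m³) → container 6 (remaining 3 m³)
C10 (16 m³) → container 3 (remaining 0 m³)
C11 (38 m³) → container 7 (remaining 2 m³)
C12 (6 m³) → container 2 (remaining 3 m³)
C13 (3 m³) → container 2 (remaining 0 m³)
C14 (5 m³) → container 4 (remaining 15 m³)
C15 (12 m³) → container 4 (remaining 3 m³)
C16 (25 m³) → container 8 (remaining 15 m³)
C17 (35 m³) → container 9 (remaining 5 m³)
C18 (27 m³) → container 10 (remaining 13 m³)
Final containers: [25,4,5,5] [31,6,3] [24,16] [20,5,12] [38] [37] [38] [25] [35] [27].

10 containers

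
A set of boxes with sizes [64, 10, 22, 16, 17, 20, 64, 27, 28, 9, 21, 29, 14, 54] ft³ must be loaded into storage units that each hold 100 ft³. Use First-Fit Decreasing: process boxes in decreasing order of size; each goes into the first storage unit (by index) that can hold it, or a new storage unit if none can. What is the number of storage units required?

Sorted descending: 64, 64, 54, 29, 28, 27, 22, 21, 20, 17, 16, 14, 10, 9.
64 ft³ → storage unit 1 (remaining 36 ft³)
64 ft³ → storage unit 2 (remaining 36 ft³)
54 ft³ → storage unit 3 (remaining 46 ft³)
29 ft³ → storage unit 1 (remaining 7 ft³)
28 ft³ → storage unit 2 (remaining 8 ft³)
27 ft³ → storage unit 3 (remaining 19 ft³)
22 ft³ → storage unit 4 (remaining 78 ft³)
21 ft³ → storage unit 4 (remaining 57 ft³)
20 ft³ → storage unit 4 (remaining 37 ft³)
17 ft³ → storage unit 3 (remaining 2 ft³)
16 ft³ → storage unit 4 (remaining 21 ft³)
14 ft³ → storage unit 4 (remaining 7 ft³)
10 ft³ → storage unit 5 (remaining 90 ft³)
9 ft³ → storage unit 5 (remaining 81 ft³)
Final storage units: [64,29] [64,28] [54,27,17] [22,21,20,16,14] [10,9].

5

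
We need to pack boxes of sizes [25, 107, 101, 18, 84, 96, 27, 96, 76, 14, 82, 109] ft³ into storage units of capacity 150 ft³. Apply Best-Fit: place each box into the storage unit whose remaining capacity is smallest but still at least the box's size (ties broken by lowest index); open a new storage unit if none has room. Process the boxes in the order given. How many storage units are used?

8 storage units

Put 25 ft³ in storage unit 1; 125 ft³ remain.
Put 107 ft³ in storage unit 1; 18 ft³ remain.
Put 101 ft³ in storage unit 2; 49 ft³ remain.
Put 18 ft³ in storage unit 1; 0 ft³ remain.
Put 84 ft³ in storage unit 3; 66 ft³ remain.
Put 96 ft³ in storage unit 4; 54 ft³ remain.
Put 27 ft³ in storage unit 2; 22 ft³ remain.
Put 96 ft³ in storage unit 5; 54 ft³ remain.
Put 76 ft³ in storage unit 6; 74 ft³ remain.
Put 14 ft³ in storage unit 2; 8 ft³ remain.
Put 82 ft³ in storage unit 7; 68 ft³ remain.
Put 109 ft³ in storage unit 8; 41 ft³ remain.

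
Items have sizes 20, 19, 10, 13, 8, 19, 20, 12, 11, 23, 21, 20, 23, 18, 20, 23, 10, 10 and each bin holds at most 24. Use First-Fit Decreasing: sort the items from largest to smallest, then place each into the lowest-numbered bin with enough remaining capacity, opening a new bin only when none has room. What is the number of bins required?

15 bins

Sorted descending: 23, 23, 23, 21, 20, 20, 20, 20, 19, 19, 18, 13, 12, 11, 10, 10, 10, 8.
Put 23 in bin 1; 1 remain.
Put 23 in bin 2; 1 remain.
Put 23 in bin 3; 1 remain.
Put 21 in bin 4; 3 remain.
Put 20 in bin 5; 4 remain.
Put 20 in bin 6; 4 remain.
Put 20 in bin 7; 4 remain.
Put 20 in bin 8; 4 remain.
Put 19 in bin 9; 5 remain.
Put 19 in bin 10; 5 remain.
Put 18 in bin 11; 6 remain.
Put 13 in bin 12; 11 remain.
Put 12 in bin 13; 12 remain.
Put 11 in bin 12; 0 remain.
Put 10 in bin 13; 2 remain.
Put 10 in bin 14; 14 remain.
Put 10 in bin 14; 4 remain.
Put 8 in bin 15; 16 remain.
Final bins: [23] [23] [23] [21] [20] [20] [20] [20] [19] [19] [18] [13,11] [12,10] [10,10] [8].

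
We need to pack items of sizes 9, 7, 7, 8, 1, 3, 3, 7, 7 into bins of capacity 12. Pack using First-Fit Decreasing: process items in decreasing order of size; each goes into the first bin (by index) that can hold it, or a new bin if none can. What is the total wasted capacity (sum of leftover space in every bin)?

Sorted descending: 9, 8, 7, 7, 7, 7, 3, 3, 1.
9 → bin 1 (remaining 3)
8 → bin 2 (remaining 4)
7 → bin 3 (remaining 5)
7 → bin 4 (remaining 5)
7 → bin 5 (remaining 5)
7 → bin 6 (remaining 5)
3 → bin 1 (remaining 0)
3 → bin 2 (remaining 1)
1 → bin 2 (remaining 0)
6 bins × 12 = 72; used 52; unused 20.

20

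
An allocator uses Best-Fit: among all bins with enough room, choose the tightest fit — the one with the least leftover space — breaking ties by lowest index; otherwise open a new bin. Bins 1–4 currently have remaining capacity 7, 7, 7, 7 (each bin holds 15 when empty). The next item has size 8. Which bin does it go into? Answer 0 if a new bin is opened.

0

No bin has ≥ 8 free, so a new bin is opened.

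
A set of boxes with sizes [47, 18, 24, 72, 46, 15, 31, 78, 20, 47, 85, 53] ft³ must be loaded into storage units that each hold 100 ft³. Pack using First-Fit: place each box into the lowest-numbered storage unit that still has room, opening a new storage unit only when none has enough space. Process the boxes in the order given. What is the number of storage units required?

47 ft³ → storage unit 1 (remaining 53 ft³)
18 ft³ → storage unit 1 (remaining 35 ft³)
24 ft³ → storage unit 1 (remaining 11 ft³)
72 ft³ → storage unit 2 (remaining 28 ft³)
46 ft³ → storage unit 3 (remaining 54 ft³)
15 ft³ → storage unit 2 (remaining 13 ft³)
31 ft³ → storage unit 3 (remaining 23 ft³)
78 ft³ → storage unit 4 (remaining 22 ft³)
20 ft³ → storage unit 3 (remaining 3 ft³)
47 ft³ → storage unit 5 (remaining 53 ft³)
85 ft³ → storage unit 6 (remaining 15 ft³)
53 ft³ → storage unit 5 (remaining 0 ft³)

6 storage units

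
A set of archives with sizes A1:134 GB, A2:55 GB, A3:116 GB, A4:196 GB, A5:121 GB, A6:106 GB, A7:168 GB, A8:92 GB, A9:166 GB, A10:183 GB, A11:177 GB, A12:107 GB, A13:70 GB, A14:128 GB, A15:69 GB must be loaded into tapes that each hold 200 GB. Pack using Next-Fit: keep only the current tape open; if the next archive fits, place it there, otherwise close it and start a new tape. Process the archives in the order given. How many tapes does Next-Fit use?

12

Put A1 (134 GB) in tape 1; 66 GB remain.
Put A2 (55 GB) in tape 1; 11 GB remain.
Put A3 (116 GB) in tape 2; 84 GB remain.
Put A4 (196 GB) in tape 3; 4 GB remain.
Put A5 (121 GB) in tape 4; 79 GB remain.
Put A6 (106 GB) in tape 5; 94 GB remain.
Put A7 (168 GB) in tape 6; 32 GB remain.
Put A8 (92 GB) in tape 7; 108 GB remain.
Put A9 (166 GB) in tape 8; 34 GB remain.
Put A10 (183 GB) in tape 9; 17 GB remain.
Put A11 (177 GB) in tape 10; 23 GB remain.
Put A12 (107 GB) in tape 11; 93 GB remain.
Put A13 (70 GB) in tape 11; 23 GB remain.
Put A14 (128 GB) in tape 12; 72 GB remain.
Put A15 (69 GB) in tape 12; 3 GB remain.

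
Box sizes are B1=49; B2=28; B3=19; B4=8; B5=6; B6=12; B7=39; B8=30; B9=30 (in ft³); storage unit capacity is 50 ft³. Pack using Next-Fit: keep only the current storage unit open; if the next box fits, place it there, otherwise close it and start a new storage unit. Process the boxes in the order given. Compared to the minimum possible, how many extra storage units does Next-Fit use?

Next-Fit: [49] [28,19] [8,6,12] [39] [30] [30] → 6 storage units.
Total size 221 ft³; any packing needs at least ⌈221/50⌉ = 5 storage units.
An optimal packing achieves that bound: [49] [39,8] [30,19] [30,12,6] [28] → 5 storage units.
Excess: 6 − 5 = 1.

1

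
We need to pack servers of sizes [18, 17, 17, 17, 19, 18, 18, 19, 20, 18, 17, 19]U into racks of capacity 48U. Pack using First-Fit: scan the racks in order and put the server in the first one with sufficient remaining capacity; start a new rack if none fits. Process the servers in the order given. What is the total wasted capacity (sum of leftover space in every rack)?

rack 1: place 18U, 30U left
rack 1: place 17U, 13U left
rack 2: place 17U, 31U left
rack 2: place 17U, 14U left
rack 3: place 19U, 29U left
rack 3: place 18U, 11U left
rack 4: place 18U, 30U left
rack 4: place 19U, 11U left
rack 5: place 20U, 28U left
rack 5: place 18U, 10U left
rack 6: place 17U, 31U left
rack 6: place 19U, 12U left
6 racks × 48U = 288U; used 217U; unused 71U.

71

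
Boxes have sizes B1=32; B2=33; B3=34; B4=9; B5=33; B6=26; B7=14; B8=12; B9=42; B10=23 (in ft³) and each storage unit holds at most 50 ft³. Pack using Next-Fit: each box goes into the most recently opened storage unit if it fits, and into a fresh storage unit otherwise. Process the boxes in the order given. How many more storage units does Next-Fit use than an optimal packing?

2

Next-Fit: [32] [33] [34,9] [33] [26,14] [12] [42] [23] → 8 storage units.
Total size 258 ft³; any packing needs at least ⌈258/50⌉ = 6 storage units.
An optimal packing achieves that bound: [42] [34,14] [33,12] [33,9] [32] [26,23] → 6 storage units.
Excess: 8 − 6 = 2.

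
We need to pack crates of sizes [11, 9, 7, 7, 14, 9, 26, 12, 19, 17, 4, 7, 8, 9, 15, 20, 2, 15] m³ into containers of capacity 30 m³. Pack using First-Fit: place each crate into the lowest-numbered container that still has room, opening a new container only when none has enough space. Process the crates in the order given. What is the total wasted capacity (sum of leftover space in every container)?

29

Put 11 m³ in container 1; 19 m³ remain.
Put 9 m³ in container 1; 10 m³ remain.
Put 7 m³ in container 1; 3 m³ remain.
Put 7 m³ in container 2; 23 m³ remain.
Put 14 m³ in container 2; 9 m³ remain.
Put 9 m³ in container 2; 0 m³ remain.
Put 26 m³ in container 3; 4 m³ remain.
Put 12 m³ in container 4; 18 m³ remain.
Put 19 m³ in container 5; 11 m³ remain.
Put 17 m³ in container 4; 1 m³ remain.
Put 4 m³ in container 3; 0 m³ remain.
Put 7 m³ in container 5; 4 m³ remain.
Put 8 m³ in container 6; 22 m³ remain.
Put 9 m³ in container 6; 13 m³ remain.
Put 15 m³ in container 7; 15 m³ remain.
Put 20 m³ in container 8; 10 m³ remain.
Put 2 m³ in container 1; 1 m³ remain.
Put 15 m³ in container 7; 0 m³ remain.
8 containers × 30 m³ = 240 m³; used 211 m³; unused 29 m³.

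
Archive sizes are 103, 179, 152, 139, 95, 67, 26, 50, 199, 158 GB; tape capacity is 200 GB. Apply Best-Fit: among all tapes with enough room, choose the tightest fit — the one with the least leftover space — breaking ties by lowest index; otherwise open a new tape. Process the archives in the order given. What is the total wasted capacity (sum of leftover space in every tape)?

Put 103 GB in tape 1; 97 GB remain.
Put 179 GB in tape 2; 21 GB remain.
Put 152 GB in tape 3; 48 GB remain.
Put 139 GB in tape 4; 61 GB remain.
Put 95 GB in tape 1; 2 GB remain.
Put 67 GB in tape 5; 133 GB remain.
Put 26 GB in tape 3; 22 GB remain.
Put 50 GB in tape 4; 11 GB remain.
Put 199 GB in tape 6; 1 GB remain.
Put 158 GB in tape 7; 42 GB remain.
7 tapes × 200 GB = 1400 GB; used 1168 GB; unused 232 GB.

232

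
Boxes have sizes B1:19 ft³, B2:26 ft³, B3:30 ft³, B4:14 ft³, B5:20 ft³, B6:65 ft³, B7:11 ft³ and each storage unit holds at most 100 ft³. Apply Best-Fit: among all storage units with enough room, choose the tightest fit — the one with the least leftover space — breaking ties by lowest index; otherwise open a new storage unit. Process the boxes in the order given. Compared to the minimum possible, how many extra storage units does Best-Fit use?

0

Best-Fit: [19,26,30,14,11] [20,65] → 2 storage units.
Total size 185 ft³; any packing needs at least ⌈185/100⌉ = 2 storage units.
So 2 is already optimal.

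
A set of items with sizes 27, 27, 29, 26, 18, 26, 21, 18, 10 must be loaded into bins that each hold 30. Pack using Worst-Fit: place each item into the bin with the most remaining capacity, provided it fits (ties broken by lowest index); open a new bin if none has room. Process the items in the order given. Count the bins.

Put 27 in bin 1; 3 remain.
Put 27 in bin 2; 3 remain.
Put 29 in bin 3; 1 remain.
Put 26 in bin 4; 4 remain.
Put 18 in bin 5; 12 remain.
Put 26 in bin 6; 4 remain.
Put 21 in bin 7; 9 remain.
Put 18 in bin 8; 12 remain.
Put 10 in bin 5; 2 remain.
Final bins: [27] [27] [29] [26] [18,10] [26] [21] [18].

8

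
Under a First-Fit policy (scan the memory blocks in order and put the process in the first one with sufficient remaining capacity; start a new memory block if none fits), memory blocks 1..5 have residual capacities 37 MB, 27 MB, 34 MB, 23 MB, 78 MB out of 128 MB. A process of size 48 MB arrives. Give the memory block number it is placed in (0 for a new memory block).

Memory blocks with room: memory block 5 (78 MB).
The first with room is memory block 5.

5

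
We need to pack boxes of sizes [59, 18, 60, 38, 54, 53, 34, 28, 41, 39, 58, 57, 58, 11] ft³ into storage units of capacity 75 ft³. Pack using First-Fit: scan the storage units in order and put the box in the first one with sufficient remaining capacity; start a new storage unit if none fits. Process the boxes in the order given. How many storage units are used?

Put 59 ft³ in storage unit 1; 16 ft³ remain.
Put 18 ft³ in storage unit 2; 57 ft³ remain.
Put 60 ft³ in storage unit 3; 15 ft³ remain.
Put 38 ft³ in storage unit 2; 19 ft³ remain.
Put 54 ft³ in storage unit 4; 21 ft³ remain.
Put 53 ft³ in storage unit 5; 22 ft³ remain.
Put 34 ft³ in storage unit 6; 41 ft³ remain.
Put 28 ft³ in storage unit 6; 13 ft³ remain.
Put 41 ft³ in storage unit 7; 34 ft³ remain.
Put 39 ft³ in storage unit 8; 36 ft³ remain.
Put 58 ft³ in storage unit 9; 17 ft³ remain.
Put 57 ft³ in storage unit 10; 18 ft³ remain.
Put 58 ft³ in storage unit 11; 17 ft³ remain.
Put 11 ft³ in storage unit 1; 5 ft³ remain.

11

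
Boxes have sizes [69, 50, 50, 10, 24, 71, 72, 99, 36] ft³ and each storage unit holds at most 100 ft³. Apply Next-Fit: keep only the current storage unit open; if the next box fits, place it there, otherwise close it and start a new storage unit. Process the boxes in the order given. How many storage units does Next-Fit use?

storage unit 1: place 69 ft³, 31 ft³ left
storage unit 2: place 50 ft³, 50 ft³ left
storage unit 2: place 50 ft³, 0 ft³ left
storage unit 3: place 10 ft³, 90 ft³ left
storage unit 3: place 24 ft³, 66 ft³ left
storage unit 4: place 71 ft³, 29 ft³ left
storage unit 5: place 72 ft³, 28 ft³ left
storage unit 6: place 99 ft³, 1 ft³ left
storage unit 7: place 36 ft³, 64 ft³ left

7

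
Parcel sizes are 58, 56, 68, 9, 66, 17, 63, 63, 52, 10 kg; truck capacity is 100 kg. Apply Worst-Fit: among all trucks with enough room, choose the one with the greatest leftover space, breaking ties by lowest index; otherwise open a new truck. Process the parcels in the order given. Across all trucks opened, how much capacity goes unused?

58 kg → truck 1 (remaining 42 kg)
56 kg → truck 2 (remaining 44 kg)
68 kg → truck 3 (remaining 32 kg)
9 kg → truck 2 (remaining 35 kg)
66 kg → truck 4 (remaining 34 kg)
17 kg → truck 1 (remaining 25 kg)
63 kg → truck 5 (remaining 37 kg)
63 kg → truck 6 (remaining 37 kg)
52 kg → truck 7 (remaining 48 kg)
10 kg → truck 7 (remaining 38 kg)
7 trucks × 100 kg = 700 kg; used 462 kg; unused 238 kg.

238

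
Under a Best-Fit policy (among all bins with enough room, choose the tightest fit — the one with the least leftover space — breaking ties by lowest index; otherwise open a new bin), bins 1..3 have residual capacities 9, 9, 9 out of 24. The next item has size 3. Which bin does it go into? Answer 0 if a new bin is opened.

1

Bins with room: bin 1 (9), bin 2 (9), bin 3 (9).
Tightest fit is bin 1 with 9 free.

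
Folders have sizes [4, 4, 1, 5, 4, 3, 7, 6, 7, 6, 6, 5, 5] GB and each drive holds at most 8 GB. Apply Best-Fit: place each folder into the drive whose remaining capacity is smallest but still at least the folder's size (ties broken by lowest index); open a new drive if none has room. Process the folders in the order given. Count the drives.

4 GB → drive 1 (remaining 4 GB)
4 GB → drive 1 (remaining 0 GB)
1 GB → drive 2 (remaining 7 GB)
5 GB → drive 2 (remaining 2 GB)
4 GB → drive 3 (remaining 4 GB)
3 GB → drive 3 (remaining 1 GB)
7 GB → drive 4 (remaining 1 GB)
6 GB → drive 5 (remaining 2 GB)
7 GB → drive 6 (remaining 1 GB)
6 GB → drive 7 (remaining 2 GB)
6 GB → drive 8 (remaining 2 GB)
5 GB → drive 9 (remaining 3 GB)
5 GB → drive 10 (remaining 3 GB)
Final drives: [4,4] [1,5] [4,3] [7] [6] [7] [6] [6] [5] [5].

10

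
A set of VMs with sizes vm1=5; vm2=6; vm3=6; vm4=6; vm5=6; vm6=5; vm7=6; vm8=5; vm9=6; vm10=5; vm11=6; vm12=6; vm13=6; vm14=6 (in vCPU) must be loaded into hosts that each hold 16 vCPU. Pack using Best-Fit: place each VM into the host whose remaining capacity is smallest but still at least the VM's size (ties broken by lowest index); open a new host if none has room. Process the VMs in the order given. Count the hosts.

6 hosts

vm1 (5 vCPU) → host 1 (remaining 11 vCPU)
vm2 (6 vCPU) → host 1 (remaining 5 vCPU)
vm3 (6 vCPU) → host 2 (remaining 10 vCPU)
vm4 (6 vCPU) → host 2 (remaining 4 vCPU)
vm5 (6 vCPU) → host 3 (remaining 10 vCPU)
vm6 (5 vCPU) → host 1 (remaining 0 vCPU)
vm7 (6 vCPU) → host 3 (remaining 4 vCPU)
vm8 (5 vCPU) → host 4 (remaining 11 vCPU)
vm9 (6 vCPU) → host 4 (remaining 5 vCPU)
vm10 (5 vCPU) → host 4 (remaining 0 vCPU)
vm11 (6 vCPU) → host 5 (remaining 10 vCPU)
vm12 (6 vCPU) → host 5 (remaining 4 vCPU)
vm13 (6 vCPU) → host 6 (remaining 10 vCPU)
vm14 (6 vCPU) → host 6 (remaining 4 vCPU)
Final hosts: [5,6,5] [6,6] [6,6] [5,6,5] [6,6] [6,6].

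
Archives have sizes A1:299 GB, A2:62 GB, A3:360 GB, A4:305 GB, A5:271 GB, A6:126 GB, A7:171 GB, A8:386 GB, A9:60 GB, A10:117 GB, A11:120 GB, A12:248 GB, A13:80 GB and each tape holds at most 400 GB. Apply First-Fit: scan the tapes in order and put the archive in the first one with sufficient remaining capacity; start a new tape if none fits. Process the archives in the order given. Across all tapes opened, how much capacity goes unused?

195

tape 1: place A1 (299 GB), 101 GB left
tape 1: place A2 (62 GB), 39 GB left
tape 2: place A3 (360 GB), 40 GB left
tape 3: place A4 (305 GB), 95 GB left
tape 4: place A5 (271 GB), 129 GB left
tape 4: place A6 (126 GB), 3 GB left
tape 5: place A7 (171 GB), 229 GB left
tape 6: place A8 (386 GB), 14 GB left
tape 3: place A9 (60 GB), 35 GB left
tape 5: place A10 (117 GB), 112 GB left
tape 7: place A11 (120 GB), 280 GB left
tape 7: place A12 (248 GB), 32 GB left
tape 5: place A13 (80 GB), 32 GB left
7 tapes × 400 GB = 2800 GB; used 2605 GB; unused 195 GB.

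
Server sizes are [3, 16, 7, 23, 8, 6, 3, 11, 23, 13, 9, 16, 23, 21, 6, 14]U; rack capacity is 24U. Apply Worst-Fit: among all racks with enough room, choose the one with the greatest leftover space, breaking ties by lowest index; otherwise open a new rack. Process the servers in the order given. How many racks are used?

10 racks

3U → rack 1 (remaining 21U)
16U → rack 1 (remaining 5U)
7U → rack 2 (remaining 17U)
23U → rack 3 (remaining 1U)
8U → rack 2 (remaining 9U)
6U → rack 2 (remaining 3U)
3U → rack 1 (remaining 2U)
11U → rack 4 (remaining 13U)
23U → rack 5 (remaining 1U)
13U → rack 4 (remaining 0U)
9U → rack 6 (remaining 15U)
16U → rack 7 (remaining 8U)
23U → rack 8 (remaining 1U)
21U → rack 9 (remaining 3U)
6U → rack 6 (remaining 9U)
14U → rack 10 (remaining 10U)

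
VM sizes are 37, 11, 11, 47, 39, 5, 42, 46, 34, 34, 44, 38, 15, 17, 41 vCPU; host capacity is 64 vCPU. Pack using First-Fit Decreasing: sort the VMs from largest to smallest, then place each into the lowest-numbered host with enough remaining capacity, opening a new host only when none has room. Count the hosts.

10

Sorted descending: 47, 46, 44, 42, 41, 39, 38, 37, 34, 34, 17, 15, 11, 11, 5.
Put 47 vCPU in host 1; 17 vCPU remain.
Put 46 vCPU in host 2; 18 vCPU remain.
Put 44 vCPU in host 3; 20 vCPU remain.
Put 42 vCPU in host 4; 22 vCPU remain.
Put 41 vCPU in host 5; 23 vCPU remain.
Put 39 vCPU in host 6; 25 vCPU remain.
Put 38 vCPU in host 7; 26 vCPU remain.
Put 37 vCPU in host 8; 27 vCPU remain.
Put 34 vCPU in host 9; 30 vCPU remain.
Put 34 vCPU in host 10; 30 vCPU remain.
Put 17 vCPU in host 1; 0 vCPU remain.
Put 15 vCPU in host 2; 3 vCPU remain.
Put 11 vCPU in host 3; 9 vCPU remain.
Put 11 vCPU in host 4; 11 vCPU remain.
Put 5 vCPU in host 3; 4 vCPU remain.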